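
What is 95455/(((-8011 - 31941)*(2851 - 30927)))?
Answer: 95455/1121692352 ≈ 8.5099e-5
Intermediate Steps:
95455/(((-8011 - 31941)*(2851 - 30927))) = 95455/((-39952*(-28076))) = 95455/1121692352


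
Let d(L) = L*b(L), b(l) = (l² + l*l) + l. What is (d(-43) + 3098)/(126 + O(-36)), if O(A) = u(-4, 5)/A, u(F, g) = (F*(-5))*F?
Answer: -1386603/1154 ≈ -1201.6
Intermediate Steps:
u(F, g) = -5*F² (u(F, g) = (-5*F)*F = -5*F²)
b(l) = l + 2*l² (b(l) = (l² + l²) + l = 2*l² + l = l + 2*l²)
O(A) = -80/A (O(A) = (-5*(-4)²)/A = (-5*16)/A = -80/A)
d(L) = L²*(1 + 2*L) (d(L) = L*(L*(1 + 2*L)) = L²*(1 + 2*L))
(d(-43) + 3098)/(126 + O(-36)) = ((-43)²*(1 + 2*(-43)) + 3098)/(126 - 80/(-36)) = (1849*(1 - 86) + 3098)/(126 - 80*(-1/36)) = (1849*(-85) + 3098)/(126 + 20/9) = (-157165 + 3098)/(1154/9) = -154067*9/1154 = -1386603/1154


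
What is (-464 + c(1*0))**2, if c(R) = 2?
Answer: 213444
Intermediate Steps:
(-464 + c(1*0))**2 = (-464 + 2)**2 = (-462)**2 = 213444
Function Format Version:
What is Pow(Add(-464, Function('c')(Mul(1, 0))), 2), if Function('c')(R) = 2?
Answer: 213444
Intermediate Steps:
Pow(Add(-464, Function('c')(Mul(1, 0))), 2) = Pow(Add(-464, 2), 2) = Pow(-462, 2) = 213444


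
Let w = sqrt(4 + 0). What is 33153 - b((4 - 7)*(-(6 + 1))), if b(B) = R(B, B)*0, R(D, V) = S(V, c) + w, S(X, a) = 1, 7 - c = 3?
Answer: 33153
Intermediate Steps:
c = 4 (c = 7 - 1*3 = 7 - 3 = 4)
w = 2 (w = sqrt(4) = 2)
R(D, V) = 3 (R(D, V) = 1 + 2 = 3)
b(B) = 0 (b(B) = 3*0 = 0)
33153 - b((4 - 7)*(-(6 + 1))) = 33153 - 1*0 = 33153 + 0 = 33153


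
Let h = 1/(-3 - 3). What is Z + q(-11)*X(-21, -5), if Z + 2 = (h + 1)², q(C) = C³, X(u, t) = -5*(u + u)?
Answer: -10062407/36 ≈ -2.7951e+5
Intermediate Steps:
X(u, t) = -10*u
h = -⅙ (h = 1/(-6) = -⅙ ≈ -0.16667)
Z = -47/36 (Z = -2 + (-⅙ + 1)² = -2 + (⅚)² = -2 + 25/36 = -47/36 ≈ -1.3056)
Z + q(-11)*X(-21, -5) = -47/36 + (-11)³*(-10*(-21)) = -47/36 - 1331*210 = -47/36 - 279510 = -10062407/36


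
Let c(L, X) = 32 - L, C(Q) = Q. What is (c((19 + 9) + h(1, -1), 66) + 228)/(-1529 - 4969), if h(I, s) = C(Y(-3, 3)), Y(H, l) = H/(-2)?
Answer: -461/12996 ≈ -0.035472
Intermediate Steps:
Y(H, l) = -H/2 (Y(H, l) = H*(-½) = -H/2)
h(I, s) = 3/2 (h(I, s) = -½*(-3) = 3/2)
(c((19 + 9) + h(1, -1), 66) + 228)/(-1529 - 4969) = ((32 - ((19 + 9) + 3/2)) + 228)/(-1529 - 4969) = ((32 - (28 + 3/2)) + 228)/(-6498) = ((32 - 1*59/2) + 228)*(-1/6498) = ((32 - 59/2) + 228)*(-1/6498) = (5/2 + 228)*(-1/6498) = (461/2)*(-1/6498) = -461/12996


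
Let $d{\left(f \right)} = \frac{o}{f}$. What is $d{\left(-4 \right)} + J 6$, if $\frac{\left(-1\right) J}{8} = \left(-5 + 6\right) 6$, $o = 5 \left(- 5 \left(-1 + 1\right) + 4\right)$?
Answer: $-293$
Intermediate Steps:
$o = 20$ ($o = 5 \left(\left(-5\right) 0 + 4\right) = 5 \left(0 + 4\right) = 5 \cdot 4 = 20$)
$d{\left(f \right)} = \frac{20}{f}$
$J = -48$ ($J = - 8 \left(-5 + 6\right) 6 = - 8 \cdot 1 \cdot 6 = \left(-8\right) 6 = -48$)
$d{\left(-4 \right)} + J 6 = \frac{20}{-4} - 288 = 20 \left(- \frac{1}{4}\right) - 288 = -5 - 288 = -293$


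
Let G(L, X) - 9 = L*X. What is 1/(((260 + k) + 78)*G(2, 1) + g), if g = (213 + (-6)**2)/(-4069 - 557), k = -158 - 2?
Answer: 1542/3019153 ≈ 0.00051074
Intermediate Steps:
G(L, X) = 9 + L*X
k = -160
g = -83/1542 (g = (213 + 36)/(-4626) = 249*(-1/4626) = -83/1542 ≈ -0.053826)
1/(((260 + k) + 78)*G(2, 1) + g) = 1/(((260 - 160) + 78)*(9 + 2*1) - 83/1542) = 1/((100 + 78)*(9 + 2) - 83/1542) = 1/(178*11 - 83/1542) = 1/(1958 - 83/1542) = 1/(3019153/1542) = 1542/3019153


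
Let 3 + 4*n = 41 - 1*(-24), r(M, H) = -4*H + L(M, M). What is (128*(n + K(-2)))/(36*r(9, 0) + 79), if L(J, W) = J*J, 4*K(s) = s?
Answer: 384/599 ≈ 0.64107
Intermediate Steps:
K(s) = s/4
L(J, W) = J²
r(M, H) = M² - 4*H (r(M, H) = -4*H + M² = M² - 4*H)
n = 31/2 (n = -¾ + (41 - 1*(-24))/4 = -¾ + (41 + 24)/4 = -¾ + (¼)*65 = -¾ + 65/4 = 31/2 ≈ 15.500)
(128*(n + K(-2)))/(36*r(9, 0) + 79) = (128*(31/2 + (¼)*(-2)))/(36*(9² - 4*0) + 79) = (128*(31/2 - ½))/(36*(81 + 0) + 79) = (128*15)/(36*81 + 79) = 1920/(2916 + 79) = 1920/2995 = 1920*(1/2995) = 384/599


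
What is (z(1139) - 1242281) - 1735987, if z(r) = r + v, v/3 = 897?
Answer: -2974438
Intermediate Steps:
v = 2691 (v = 3*897 = 2691)
z(r) = 2691 + r (z(r) = r + 2691 = 2691 + r)
(z(1139) - 1242281) - 1735987 = ((2691 + 1139) - 1242281) - 1735987 = (3830 - 1242281) - 1735987 = -1238451 - 1735987 = -2974438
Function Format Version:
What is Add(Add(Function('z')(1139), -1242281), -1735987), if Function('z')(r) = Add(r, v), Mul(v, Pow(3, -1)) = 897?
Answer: -2974438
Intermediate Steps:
v = 2691 (v = Mul(3, 897) = 2691)
Function('z')(r) = Add(2691, r) (Function('z')(r) = Add(r, 2691) = Add(2691, r))
Add(Add(Function('z')(1139), -1242281), -1735987) = Add(Add(Add(2691, 1139), -1242281), -1735987) = Add(Add(3830, -1242281), -1735987) = Add(-1238451, -1735987) = -2974438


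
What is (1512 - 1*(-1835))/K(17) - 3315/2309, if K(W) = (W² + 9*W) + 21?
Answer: 6193378/1069067 ≈ 5.7933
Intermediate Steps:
K(W) = 21 + W² + 9*W
(1512 - 1*(-1835))/K(17) - 3315/2309 = (1512 - 1*(-1835))/(21 + 17² + 9*17) - 3315/2309 = (1512 + 1835)/(21 + 289 + 153) - 3315*1/2309 = 3347/463 - 3315/2309 = 6193378/1069067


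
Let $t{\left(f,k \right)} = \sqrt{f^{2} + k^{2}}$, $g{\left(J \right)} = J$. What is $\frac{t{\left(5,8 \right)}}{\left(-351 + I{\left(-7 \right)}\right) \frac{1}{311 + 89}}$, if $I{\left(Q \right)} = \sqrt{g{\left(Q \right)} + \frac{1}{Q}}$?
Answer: $- \frac{982800 \sqrt{89}}{862457} - \frac{2000 i \sqrt{1246}}{862457} \approx -10.75 - 0.081856 i$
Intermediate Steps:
$I{\left(Q \right)} = \sqrt{Q + \frac{1}{Q}}$
$\frac{t{\left(5,8 \right)}}{\left(-351 + I{\left(-7 \right)}\right) \frac{1}{311 + 89}} = \frac{\sqrt{5^{2} + 8^{2}}}{\left(-351 + \sqrt{-7 + \frac{1}{-7}}\right) \frac{1}{311 + 89}} = \frac{\sqrt{25 + 64}}{\left(-351 + \sqrt{-7 - \frac{1}{7}}\right) \frac{1}{400}} = \frac{\sqrt{89}}{\left(-351 + \sqrt{- \frac{50}{7}}\right) \frac{1}{400}} = \frac{\sqrt{89}}{\left(-351 + \frac{5 i \sqrt{14}}{7}\right) \frac{1}{400}} = \frac{\sqrt{89}}{- \frac{351}{400} + \frac{i \sqrt{14}}{560}}$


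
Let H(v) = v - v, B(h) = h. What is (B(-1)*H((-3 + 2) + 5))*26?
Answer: 0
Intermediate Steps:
H(v) = 0
(B(-1)*H((-3 + 2) + 5))*26 = -1*0*26 = 0*26 = 0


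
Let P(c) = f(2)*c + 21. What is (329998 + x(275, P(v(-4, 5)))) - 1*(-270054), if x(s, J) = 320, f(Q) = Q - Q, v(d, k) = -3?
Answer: 600372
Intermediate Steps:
f(Q) = 0
P(c) = 21 (P(c) = 0*c + 21 = 0 + 21 = 21)
(329998 + x(275, P(v(-4, 5)))) - 1*(-270054) = (329998 + 320) - 1*(-270054) = 330318 + 270054 = 600372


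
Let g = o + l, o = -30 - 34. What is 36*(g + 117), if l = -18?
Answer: 1260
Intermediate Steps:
o = -64
g = -82 (g = -64 - 18 = -82)
36*(g + 117) = 36*(-82 + 117) = 36*35 = 1260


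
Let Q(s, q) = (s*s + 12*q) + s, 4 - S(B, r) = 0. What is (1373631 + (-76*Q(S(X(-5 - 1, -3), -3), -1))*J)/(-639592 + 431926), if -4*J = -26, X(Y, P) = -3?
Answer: -1369679/207666 ≈ -6.5956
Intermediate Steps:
S(B, r) = 4 (S(B, r) = 4 - 1*0 = 4 + 0 = 4)
Q(s, q) = s + s² + 12*q (Q(s, q) = (s² + 12*q) + s = s + s² + 12*q)
J = 13/2 (J = -¼*(-26) = 13/2 ≈ 6.5000)
(1373631 + (-76*Q(S(X(-5 - 1, -3), -3), -1))*J)/(-639592 + 431926) = (1373631 - 76*(4 + 4² + 12*(-1))*(13/2))/(-639592 + 431926) = (1373631 - 76*(4 + 16 - 12)*(13/2))/(-207666) = (1373631 - 76*8*(13/2))*(-1/207666) = (1373631 - 608*13/2)*(-1/207666) = (1373631 - 3952)*(-1/207666) = 1369679*(-1/207666) = -1369679/207666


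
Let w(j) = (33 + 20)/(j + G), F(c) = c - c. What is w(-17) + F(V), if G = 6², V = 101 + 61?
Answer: 53/19 ≈ 2.7895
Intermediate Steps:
V = 162
G = 36
F(c) = 0
w(j) = 53/(36 + j) (w(j) = (33 + 20)/(j + 36) = 53/(36 + j))
w(-17) + F(V) = 53/(36 - 17) + 0 = 53/19 + 0 = 53/19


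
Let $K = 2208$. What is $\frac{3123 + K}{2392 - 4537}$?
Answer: $- \frac{1777}{715} \approx -2.4853$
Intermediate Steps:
$\frac{3123 + K}{2392 - 4537} = \frac{3123 + 2208}{2392 - 4537} = \frac{5331}{-2145} = 5331 \left(- \frac{1}{2145}\right) = - \frac{1777}{715}$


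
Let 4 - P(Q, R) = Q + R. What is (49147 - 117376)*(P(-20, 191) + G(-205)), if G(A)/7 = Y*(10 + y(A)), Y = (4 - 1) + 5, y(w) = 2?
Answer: -34455645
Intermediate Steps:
P(Q, R) = 4 - Q - R (P(Q, R) = 4 - (Q + R) = 4 + (-Q - R) = 4 - Q - R)
Y = 8 (Y = 3 + 5 = 8)
G(A) = 672 (G(A) = 7*(8*(10 + 2)) = 7*(8*12) = 7*96 = 672)
(49147 - 117376)*(P(-20, 191) + G(-205)) = (49147 - 117376)*((4 - 1*(-20) - 1*191) + 672) = -68229*((4 + 20 - 191) + 672) = -68229*(-167 + 672) = -68229*505 = -34455645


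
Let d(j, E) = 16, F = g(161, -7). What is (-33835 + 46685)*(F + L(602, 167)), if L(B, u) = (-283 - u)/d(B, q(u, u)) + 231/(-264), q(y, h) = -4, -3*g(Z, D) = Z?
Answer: -3186800/3 ≈ -1.0623e+6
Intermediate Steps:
g(Z, D) = -Z/3
F = -161/3 (F = -1/3*161 = -161/3 ≈ -53.667)
L(B, u) = -297/16 - u/16 (L(B, u) = (-283 - u)/16 + 231/(-264) = (-283 - u)*(1/16) + 231*(-1/264) = (-283/16 - u/16) - 7/8 = -297/16 - u/16)
(-33835 + 46685)*(F + L(602, 167)) = (-33835 + 46685)*(-161/3 + (-297/16 - 1/16*167)) = 12850*(-161/3 + (-297/16 - 167/16)) = 12850*(-161/3 - 29) = 12850*(-248/3) = -3186800/3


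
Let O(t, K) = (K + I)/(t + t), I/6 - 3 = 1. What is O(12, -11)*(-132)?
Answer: -143/2 ≈ -71.500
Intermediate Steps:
I = 24 (I = 18 + 6*1 = 18 + 6 = 24)
O(t, K) = (24 + K)/(2*t) (O(t, K) = (K + 24)/(t + t) = (24 + K)/((2*t)) = (24 + K)*(1/(2*t)) = (24 + K)/(2*t))
O(12, -11)*(-132) = ((1/2)*(24 - 11)/12)*(-132) = ((1/2)*(1/12)*13)*(-132) = (13/24)*(-132) = -143/2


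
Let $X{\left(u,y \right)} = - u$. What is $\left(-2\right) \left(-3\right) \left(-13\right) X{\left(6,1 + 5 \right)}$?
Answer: $468$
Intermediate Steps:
$\left(-2\right) \left(-3\right) \left(-13\right) X{\left(6,1 + 5 \right)} = \left(-2\right) \left(-3\right) \left(-13\right) \left(\left(-1\right) 6\right) = 6 \left(-13\right) \left(-6\right) = \left(-78\right) \left(-6\right) = 468$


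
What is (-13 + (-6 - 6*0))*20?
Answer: -380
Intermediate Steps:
(-13 + (-6 - 6*0))*20 = (-13 + (-6 + 0))*20 = (-13 - 6)*20 = -19*20 = -380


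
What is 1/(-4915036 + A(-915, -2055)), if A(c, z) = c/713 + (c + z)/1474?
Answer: -47771/234796342316 ≈ -2.0346e-7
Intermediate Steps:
A(c, z) = z/1474 + 2187*c/1050962 (A(c, z) = c*(1/713) + (c + z)*(1/1474) = c/713 + (c/1474 + z/1474) = z/1474 + 2187*c/1050962)
1/(-4915036 + A(-915, -2055)) = 1/(-4915036 + ((1/1474)*(-2055) + (2187/1050962)*(-915))) = 1/(-4915036 + (-2055/1474 - 2001105/1050962)) = 1/(-4915036 - 157560/47771) = 1/(-234796342316/47771) = -47771/234796342316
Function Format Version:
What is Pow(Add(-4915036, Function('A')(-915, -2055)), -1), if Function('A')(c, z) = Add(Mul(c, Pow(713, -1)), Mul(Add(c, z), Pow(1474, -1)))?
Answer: Rational(-47771, 234796342316) ≈ -2.0346e-7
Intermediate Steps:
Function('A')(c, z) = Add(Mul(Rational(1, 1474), z), Mul(Rational(2187, 1050962), c)) (Function('A')(c, z) = Add(Mul(c, Rational(1, 713)), Mul(Add(c, z), Rational(1, 1474))) = Add(Mul(Rational(1, 713), c), Add(Mul(Rational(1, 1474), c), Mul(Rational(1, 1474), z))) = Add(Mul(Rational(1, 1474), z), Mul(Rational(2187, 1050962), c)))
Pow(Add(-4915036, Function('A')(-915, -2055)), -1) = Pow(Add(-4915036, Add(Mul(Rational(1, 1474), -2055), Mul(Rational(2187, 1050962), -915))), -1) = Pow(Add(-4915036, Add(Rational(-2055, 1474), Rational(-2001105, 1050962))), -1) = Pow(Add(-4915036, Rational(-157560, 47771)), -1) = Pow(Rational(-234796342316, 47771), -1) = Rational(-47771, 234796342316)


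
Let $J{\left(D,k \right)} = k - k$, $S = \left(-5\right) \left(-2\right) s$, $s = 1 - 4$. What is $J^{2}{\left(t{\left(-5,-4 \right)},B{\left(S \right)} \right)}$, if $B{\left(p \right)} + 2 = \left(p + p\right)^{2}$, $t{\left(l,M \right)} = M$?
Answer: $0$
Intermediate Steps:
$s = -3$
$S = -30$ ($S = \left(-5\right) \left(-2\right) \left(-3\right) = 10 \left(-3\right) = -30$)
$B{\left(p \right)} = -2 + 4 p^{2}$ ($B{\left(p \right)} = -2 + \left(p + p\right)^{2} = -2 + \left(2 p\right)^{2} = -2 + 4 p^{2}$)
$J{\left(D,k \right)} = 0$
$J^{2}{\left(t{\left(-5,-4 \right)},B{\left(S \right)} \right)} = 0^{2} = 0$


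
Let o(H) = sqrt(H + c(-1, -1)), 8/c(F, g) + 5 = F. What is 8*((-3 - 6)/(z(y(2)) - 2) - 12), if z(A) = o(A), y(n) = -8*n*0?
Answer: -69 + 9*I*sqrt(3) ≈ -69.0 + 15.588*I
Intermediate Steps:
c(F, g) = 8/(-5 + F)
y(n) = 0 (y(n) = -8*n*0 = 0)
o(H) = sqrt(-4/3 + H) (o(H) = sqrt(H + 8/(-5 - 1)) = sqrt(H + 8/(-6)) = sqrt(H + 8*(-1/6)) = sqrt(H - 4/3) = sqrt(-4/3 + H))
z(A) = sqrt(-12 + 9*A)/3
8*((-3 - 6)/(z(y(2)) - 2) - 12) = 8*((-3 - 6)/(sqrt(-12 + 9*0)/3 - 2) - 12) = 8*(-9/(sqrt(-12 + 0)/3 - 2) - 12) = 8*(-9/(sqrt(-12)/3 - 2) - 12) = 8*(-9/((2*I*sqrt(3))/3 - 2) - 12) = 8*(-9/(2*I*sqrt(3)/3 - 2) - 12) = 8*(-9/(-2 + 2*I*sqrt(3)/3) - 12) = 8*(-12 - 9/(-2 + 2*I*sqrt(3)/3)) = -96 - 72/(-2 + 2*I*sqrt(3)/3)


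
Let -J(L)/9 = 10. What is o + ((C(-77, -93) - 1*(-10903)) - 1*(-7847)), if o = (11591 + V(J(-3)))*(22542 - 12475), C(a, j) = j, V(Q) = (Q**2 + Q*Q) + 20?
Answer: 279991994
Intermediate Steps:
J(L) = -90 (J(L) = -9*10 = -90)
V(Q) = 20 + 2*Q**2 (V(Q) = (Q**2 + Q**2) + 20 = 2*Q**2 + 20 = 20 + 2*Q**2)
o = 279973337 (o = (11591 + (20 + 2*(-90)**2))*(22542 - 12475) = (11591 + (20 + 2*8100))*10067 = (11591 + (20 + 16200))*10067 = (11591 + 16220)*10067 = 27811*10067 = 279973337)
o + ((C(-77, -93) - 1*(-10903)) - 1*(-7847)) = 279973337 + ((-93 - 1*(-10903)) - 1*(-7847)) = 279973337 + ((-93 + 10903) + 7847) = 279973337 + (10810 + 7847) = 279973337 + 18657 = 279991994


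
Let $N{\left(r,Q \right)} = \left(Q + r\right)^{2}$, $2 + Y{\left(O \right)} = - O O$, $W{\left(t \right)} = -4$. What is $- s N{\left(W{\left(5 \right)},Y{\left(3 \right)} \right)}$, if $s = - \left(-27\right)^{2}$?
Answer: $164025$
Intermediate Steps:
$Y{\left(O \right)} = -2 - O^{2}$ ($Y{\left(O \right)} = -2 - O O = -2 - O^{2}$)
$s = -729$ ($s = \left(-1\right) 729 = -729$)
$- s N{\left(W{\left(5 \right)},Y{\left(3 \right)} \right)} = - \left(-729\right) \left(\left(-2 - 3^{2}\right) - 4\right)^{2} = - \left(-729\right) \left(\left(-2 - 9\right) - 4\right)^{2} = - \left(-729\right) \left(-11 - 4\right)^{2} = - \left(-729\right) \left(-15\right)^{2} = - \left(-729\right) 225 = \left(-1\right) \left(-164025\right) = 164025$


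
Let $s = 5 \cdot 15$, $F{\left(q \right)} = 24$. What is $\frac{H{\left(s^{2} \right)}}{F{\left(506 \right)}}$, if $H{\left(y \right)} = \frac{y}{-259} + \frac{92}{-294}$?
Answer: $- \frac{119827}{130536} \approx -0.91796$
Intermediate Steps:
$s = 75$
$H{\left(y \right)} = - \frac{46}{147} - \frac{y}{259}$ ($H{\left(y \right)} = y \left(- \frac{1}{259}\right) + 92 \left(- \frac{1}{294}\right) = - \frac{y}{259} - \frac{46}{147} = - \frac{46}{147} - \frac{y}{259}$)
$\frac{H{\left(s^{2} \right)}}{F{\left(506 \right)}} = \frac{- \frac{46}{147} - \frac{75^{2}}{259}}{24} = \left(- \frac{46}{147} - \frac{5625}{259}\right) \frac{1}{24} = \left(- \frac{119827}{5439}\right) \frac{1}{24} = - \frac{119827}{130536}$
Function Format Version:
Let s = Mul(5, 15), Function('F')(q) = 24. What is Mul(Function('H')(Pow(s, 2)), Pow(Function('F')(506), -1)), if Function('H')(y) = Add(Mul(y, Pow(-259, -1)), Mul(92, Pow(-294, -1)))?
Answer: Rational(-119827, 130536) ≈ -0.91796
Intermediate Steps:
s = 75
Function('H')(y) = Add(Rational(-46, 147), Mul(Rational(-1, 259), y)) (Function('H')(y) = Add(Mul(y, Rational(-1, 259)), Mul(92, Rational(-1, 294))) = Add(Mul(Rational(-1, 259), y), Rational(-46, 147)) = Add(Rational(-46, 147), Mul(Rational(-1, 259), y)))
Mul(Function('H')(Pow(s, 2)), Pow(Function('F')(506), -1)) = Mul(Add(Rational(-46, 147), Mul(Rational(-1, 259), Pow(75, 2))), Pow(24, -1)) = Mul(Add(Rational(-46, 147), Mul(Rational(-1, 259), 5625)), Rational(1, 24)) = Mul(Add(Rational(-46, 147), Rational(-5625, 259)), Rational(1, 24)) = Mul(Rational(-119827, 5439), Rational(1, 24)) = Rational(-119827, 130536)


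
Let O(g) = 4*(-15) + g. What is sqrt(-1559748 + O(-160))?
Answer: 164*I*sqrt(58) ≈ 1249.0*I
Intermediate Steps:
O(g) = -60 + g
sqrt(-1559748 + O(-160)) = sqrt(-1559748 + (-60 - 160)) = sqrt(-1559748 - 220) = sqrt(-1559968) = 164*I*sqrt(58)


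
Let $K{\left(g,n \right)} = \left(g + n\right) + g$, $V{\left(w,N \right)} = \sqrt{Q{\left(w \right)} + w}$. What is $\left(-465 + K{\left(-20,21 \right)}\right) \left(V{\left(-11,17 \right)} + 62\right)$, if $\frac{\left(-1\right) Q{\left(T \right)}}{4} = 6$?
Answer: $-30008 - 484 i \sqrt{35} \approx -30008.0 - 2863.4 i$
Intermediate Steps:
$Q{\left(T \right)} = -24$ ($Q{\left(T \right)} = \left(-4\right) 6 = -24$)
$V{\left(w,N \right)} = \sqrt{-24 + w}$
$K{\left(g,n \right)} = n + 2 g$
$\left(-465 + K{\left(-20,21 \right)}\right) \left(V{\left(-11,17 \right)} + 62\right) = \left(-465 + \left(21 + 2 \left(-20\right)\right)\right) \left(\sqrt{-24 - 11} + 62\right) = \left(-465 + \left(21 - 40\right)\right) \left(\sqrt{-35} + 62\right) = \left(-465 - 19\right) \left(i \sqrt{35} + 62\right) = - 484 \left(62 + i \sqrt{35}\right) = -30008 - 484 i \sqrt{35}$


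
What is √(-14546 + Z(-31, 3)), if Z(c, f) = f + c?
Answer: I*√14574 ≈ 120.72*I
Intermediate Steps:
Z(c, f) = c + f
√(-14546 + Z(-31, 3)) = √(-14546 + (-31 + 3)) = √(-14546 - 28) = √(-14574) = I*√14574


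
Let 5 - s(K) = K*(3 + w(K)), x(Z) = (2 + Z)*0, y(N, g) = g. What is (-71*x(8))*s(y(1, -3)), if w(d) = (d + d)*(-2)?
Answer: 0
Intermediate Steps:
w(d) = -4*d (w(d) = (2*d)*(-2) = -4*d)
x(Z) = 0
s(K) = 5 - K*(3 - 4*K)
(-71*x(8))*s(y(1, -3)) = (-71*0)*(5 - 3*(-3) + 4*(-3)²) = 0*(5 + 9 + 4*9) = 0*(5 + 9 + 36) = 0*50 = 0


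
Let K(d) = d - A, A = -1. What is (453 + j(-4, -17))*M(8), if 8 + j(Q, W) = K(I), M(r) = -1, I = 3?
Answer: -449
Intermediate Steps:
K(d) = 1 + d (K(d) = d - 1*(-1) = d + 1 = 1 + d)
j(Q, W) = -4 (j(Q, W) = -8 + (1 + 3) = -8 + 4 = -4)
(453 + j(-4, -17))*M(8) = (453 - 4)*(-1) = 449*(-1) = -449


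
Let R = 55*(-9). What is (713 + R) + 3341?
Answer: 3559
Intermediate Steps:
R = -495
(713 + R) + 3341 = (713 - 495) + 3341 = 218 + 3341 = 3559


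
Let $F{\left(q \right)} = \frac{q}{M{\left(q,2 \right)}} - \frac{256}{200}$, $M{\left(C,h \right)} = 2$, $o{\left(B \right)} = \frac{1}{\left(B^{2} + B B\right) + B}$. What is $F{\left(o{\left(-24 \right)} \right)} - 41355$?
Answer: $- \frac{2332494167}{56400} \approx -41356.0$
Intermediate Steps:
$o{\left(B \right)} = \frac{1}{B + 2 B^{2}}$ ($o{\left(B \right)} = \frac{1}{\left(B^{2} + B^{2}\right) + B} = \frac{1}{2 B^{2} + B} = \frac{1}{B + 2 B^{2}}$)
$F{\left(q \right)} = - \frac{32}{25} + \frac{q}{2}$ ($F{\left(q \right)} = \frac{q}{2} - \frac{256}{200} = q \frac{1}{2} - \frac{32}{25} = \frac{q}{2} - \frac{32}{25} = - \frac{32}{25} + \frac{q}{2}$)
$F{\left(o{\left(-24 \right)} \right)} - 41355 = \left(- \frac{32}{25} + \frac{\frac{1}{-24} \frac{1}{1 + 2 \left(-24\right)}}{2}\right) - 41355 = \left(- \frac{32}{25} + \frac{\left(- \frac{1}{24}\right) \frac{1}{1 - 48}}{2}\right) - 41355 = \left(- \frac{32}{25} + \frac{\left(- \frac{1}{24}\right) \frac{1}{-47}}{2}\right) - 41355 = \left(- \frac{32}{25} + \frac{\left(- \frac{1}{24}\right) \left(- \frac{1}{47}\right)}{2}\right) - 41355 = \left(- \frac{32}{25} + \frac{1}{2} \cdot \frac{1}{1128}\right) - 41355 = \left(- \frac{32}{25} + \frac{1}{2256}\right) - 41355 = - \frac{72167}{56400} - 41355 = - \frac{2332494167}{56400}$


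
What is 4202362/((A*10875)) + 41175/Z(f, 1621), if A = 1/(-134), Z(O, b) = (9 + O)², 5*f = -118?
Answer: -2989653418007/57952875 ≈ -51588.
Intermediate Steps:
f = -118/5 (f = (⅕)*(-118) = -118/5 ≈ -23.600)
A = -1/134 ≈ -0.0074627
4202362/((A*10875)) + 41175/Z(f, 1621) = 4202362/((-1/134*10875)) + 41175/((9 - 118/5)²) = 4202362/(-10875/134) + 41175/((-73/5)²) = 4202362*(-134/10875) + 41175/(5329/25) = -563116508/10875 + 41175*(25/5329) = -563116508/10875 + 1029375/5329 = -2989653418007/57952875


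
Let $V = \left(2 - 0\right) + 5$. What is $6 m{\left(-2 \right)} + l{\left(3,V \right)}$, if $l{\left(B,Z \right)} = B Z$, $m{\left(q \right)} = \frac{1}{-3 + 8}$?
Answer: $\frac{111}{5} \approx 22.2$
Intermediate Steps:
$m{\left(q \right)} = \frac{1}{5}$
$V = 7$ ($V = \left(2 + 0\right) + 5 = 2 + 5 = 7$)
$6 m{\left(-2 \right)} + l{\left(3,V \right)} = 6 \cdot \frac{1}{5} + 3 \cdot 7 = \frac{6}{5} + 21 = \frac{111}{5}$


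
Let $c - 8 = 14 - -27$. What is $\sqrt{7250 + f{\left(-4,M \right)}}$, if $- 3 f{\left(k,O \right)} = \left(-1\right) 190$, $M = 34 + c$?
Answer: $\frac{2 \sqrt{16455}}{3} \approx 85.518$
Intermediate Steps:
$c = 49$ ($c = 8 + \left(14 - -27\right) = 8 + \left(14 + 27\right) = 8 + 41 = 49$)
$M = 83$ ($M = 34 + 49 = 83$)
$f{\left(k,O \right)} = \frac{190}{3}$ ($f{\left(k,O \right)} = - \frac{\left(-1\right) 190}{3} = \left(- \frac{1}{3}\right) \left(-190\right) = \frac{190}{3}$)
$\sqrt{7250 + f{\left(-4,M \right)}} = \sqrt{7250 + \frac{190}{3}} = \sqrt{\frac{21940}{3}} = \frac{2 \sqrt{16455}}{3}$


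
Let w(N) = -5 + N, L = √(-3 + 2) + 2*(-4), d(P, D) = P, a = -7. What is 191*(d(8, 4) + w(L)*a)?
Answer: 18909 - 1337*I ≈ 18909.0 - 1337.0*I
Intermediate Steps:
L = -8 + I (L = √(-1) - 8 = I - 8 = -8 + I ≈ -8.0 + 1.0*I)
191*(d(8, 4) + w(L)*a) = 191*(8 + (-5 + (-8 + I))*(-7)) = 191*(8 + (-13 + I)*(-7)) = 191*(8 + (91 - 7*I)) = 191*(99 - 7*I) = 18909 - 1337*I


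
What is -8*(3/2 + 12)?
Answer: -108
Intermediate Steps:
-8*(3/2 + 12) = -8*27/2 = -108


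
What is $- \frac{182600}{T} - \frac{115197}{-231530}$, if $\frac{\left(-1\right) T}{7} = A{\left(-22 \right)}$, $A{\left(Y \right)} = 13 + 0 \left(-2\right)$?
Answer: $\frac{3252912379}{1620710} \approx 2007.1$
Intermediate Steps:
$A{\left(Y \right)} = 13$ ($A{\left(Y \right)} = 13 + 0 = 13$)
$T = -91$ ($T = \left(-7\right) 13 = -91$)
$- \frac{182600}{T} - \frac{115197}{-231530} = - \frac{182600}{-91} - \frac{115197}{-231530} = \left(-182600\right) \left(- \frac{1}{91}\right) - - \frac{115197}{231530} = \frac{182600}{91} + \frac{115197}{231530} = \frac{3252912379}{1620710}$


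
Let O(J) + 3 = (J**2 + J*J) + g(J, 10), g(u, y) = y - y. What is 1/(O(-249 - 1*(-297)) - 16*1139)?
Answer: -1/13619 ≈ -7.3427e-5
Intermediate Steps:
g(u, y) = 0
O(J) = -3 + 2*J**2 (O(J) = -3 + ((J**2 + J*J) + 0) = -3 + ((J**2 + J**2) + 0) = -3 + (2*J**2 + 0) = -3 + 2*J**2)
1/(O(-249 - 1*(-297)) - 16*1139) = 1/((-3 + 2*(-249 - 1*(-297))**2) - 16*1139) = 1/((-3 + 2*(-249 + 297)**2) - 18224) = 1/((-3 + 2*48**2) - 18224) = 1/((-3 + 2*2304) - 18224) = 1/((-3 + 4608) - 18224) = 1/(4605 - 18224) = 1/(-13619) = -1/13619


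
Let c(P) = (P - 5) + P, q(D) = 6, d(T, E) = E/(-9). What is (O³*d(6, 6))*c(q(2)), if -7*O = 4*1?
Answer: 128/147 ≈ 0.87075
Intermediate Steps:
d(T, E) = -E/9 (d(T, E) = E*(-⅑) = -E/9)
c(P) = -5 + 2*P (c(P) = (-5 + P) + P = -5 + 2*P)
O = -4/7 ≈ -0.57143
(O³*d(6, 6))*c(q(2)) = ((-4/7)³*(-⅑*6))*(-5 + 2*6) = (-64/343*(-⅔))*(-5 + 12) = (128/1029)*7 = 128/147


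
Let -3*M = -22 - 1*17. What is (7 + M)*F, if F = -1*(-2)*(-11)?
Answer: -440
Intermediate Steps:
M = 13 (M = -(-22 - 1*17)/3 = -(-22 - 17)/3 = -⅓*(-39) = 13)
F = -22 (F = 2*(-11) = -22)
(7 + M)*F = (7 + 13)*(-22) = 20*(-22) = -440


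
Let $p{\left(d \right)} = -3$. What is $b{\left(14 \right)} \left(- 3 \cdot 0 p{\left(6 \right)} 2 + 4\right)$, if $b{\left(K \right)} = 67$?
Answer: $268$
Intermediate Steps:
$b{\left(14 \right)} \left(- 3 \cdot 0 p{\left(6 \right)} 2 + 4\right) = 67 \left(- 3 \cdot 0 \left(-3\right) 2 + 4\right) = 67 \left(- 3 \cdot 0 \cdot 2 + 4\right) = 67 \left(\left(-3\right) 0 + 4\right) = 67 \left(0 + 4\right) = 67 \cdot 4 = 268$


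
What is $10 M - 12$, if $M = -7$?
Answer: $-82$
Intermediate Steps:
$10 M - 12 = 10 \left(-7\right) - 12 = -70 - 12 = -82$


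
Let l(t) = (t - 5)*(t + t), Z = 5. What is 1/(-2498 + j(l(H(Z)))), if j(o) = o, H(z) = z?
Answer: -1/2498 ≈ -0.00040032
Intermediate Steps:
l(t) = 2*t*(-5 + t) (l(t) = (-5 + t)*(2*t) = 2*t*(-5 + t))
1/(-2498 + j(l(H(Z)))) = 1/(-2498 + 2*5*(-5 + 5)) = 1/(-2498 + 2*5*0) = 1/(-2498 + 0) = 1/(-2498) = -1/2498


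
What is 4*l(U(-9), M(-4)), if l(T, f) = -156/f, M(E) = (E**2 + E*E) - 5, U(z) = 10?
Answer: -208/9 ≈ -23.111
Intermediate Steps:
M(E) = -5 + 2*E**2 (M(E) = (E**2 + E**2) - 5 = 2*E**2 - 5 = -5 + 2*E**2)
4*l(U(-9), M(-4)) = 4*(-156/(-5 + 2*(-4)**2)) = 4*(-156/(-5 + 2*16)) = 4*(-156/(-5 + 32)) = 4*(-156/27) = 4*(-156*1/27) = 4*(-52/9) = -208/9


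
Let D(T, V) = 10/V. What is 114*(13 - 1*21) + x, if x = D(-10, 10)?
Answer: -911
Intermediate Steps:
x = 1 (x = 10/10 = 10*(1/10) = 1)
114*(13 - 1*21) + x = 114*(13 - 1*21) + 1 = 114*(13 - 21) + 1 = 114*(-8) + 1 = -912 + 1 = -911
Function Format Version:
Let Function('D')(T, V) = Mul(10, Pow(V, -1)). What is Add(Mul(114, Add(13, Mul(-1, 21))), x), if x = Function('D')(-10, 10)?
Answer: -911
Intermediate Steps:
x = 1 (x = Mul(10, Pow(10, -1)) = Mul(10, Rational(1, 10)) = 1)
Add(Mul(114, Add(13, Mul(-1, 21))), x) = Add(Mul(114, Add(13, Mul(-1, 21))), 1) = Add(Mul(114, Add(13, -21)), 1) = Add(Mul(114, -8), 1) = Add(-912, 1) = -911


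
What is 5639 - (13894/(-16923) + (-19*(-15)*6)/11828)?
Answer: 564433605409/100082622 ≈ 5639.7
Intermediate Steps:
5639 - (13894/(-16923) + (-19*(-15)*6)/11828) = 5639 - (13894*(-1/16923) + (285*6)*(1/11828)) = 5639 - (-13894/16923 + 1710*(1/11828)) = 5639 - (-13894/16923 + 855/5914) = 5639 - 1*(-67699951/100082622) = 5639 + 67699951/100082622 = 564433605409/100082622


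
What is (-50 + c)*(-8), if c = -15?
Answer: 520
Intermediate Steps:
(-50 + c)*(-8) = (-50 - 15)*(-8) = -65*(-8) = 520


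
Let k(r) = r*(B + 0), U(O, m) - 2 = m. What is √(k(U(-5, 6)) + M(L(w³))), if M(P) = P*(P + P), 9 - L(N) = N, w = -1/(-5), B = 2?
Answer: 12*√19283/125 ≈ 13.331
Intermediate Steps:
U(O, m) = 2 + m
w = ⅕ (w = -1*(-⅕) = ⅕ ≈ 0.20000)
L(N) = 9 - N
M(P) = 2*P² (M(P) = P*(2*P) = 2*P²)
k(r) = 2*r (k(r) = r*(2 + 0) = r*2 = 2*r)
√(k(U(-5, 6)) + M(L(w³))) = √(2*(2 + 6) + 2*(9 - (⅕)³)²) = √(2*8 + 2*(9 - 1*1/125)²) = √(16 + 2*(9 - 1/125)²) = √(16 + 2*(1124/125)²) = √(16 + 2*(1263376/15625)) = √(16 + 2526752/15625) = √(2776752/15625) = 12*√19283/125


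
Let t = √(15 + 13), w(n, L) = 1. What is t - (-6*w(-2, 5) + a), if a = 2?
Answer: 4 + 2*√7 ≈ 9.2915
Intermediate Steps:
t = 2*√7 (t = √28 = 2*√7 ≈ 5.2915)
t - (-6*w(-2, 5) + a) = 2*√7 - (-6*1 + 2) = 2*√7 - (-6 + 2) = 2*√7 - 1*(-4) = 2*√7 + 4 = 4 + 2*√7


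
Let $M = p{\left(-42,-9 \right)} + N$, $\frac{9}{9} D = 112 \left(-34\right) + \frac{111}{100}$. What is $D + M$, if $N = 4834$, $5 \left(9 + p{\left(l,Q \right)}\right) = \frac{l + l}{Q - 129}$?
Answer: $\frac{2341933}{2300} \approx 1018.2$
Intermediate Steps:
$p{\left(l,Q \right)} = -9 + \frac{2 l}{5 \left(-129 + Q\right)}$ ($p{\left(l,Q \right)} = -9 + \frac{\left(l + l\right) \frac{1}{Q - 129}}{5} = -9 + \frac{2 l \frac{1}{-129 + Q}}{5} = -9 + \frac{2 l}{5 \left(-129 + Q\right)}$)
$D = - \frac{380689}{100}$ ($D = 112 \left(-34\right) + \frac{111}{100} = -3808 + 111 \cdot \frac{1}{100} = -3808 + \frac{111}{100} = - \frac{380689}{100} \approx -3806.9$)
$M = \frac{554889}{115}$ ($M = \frac{5805 - -405 + 2 \left(-42\right)}{5 \left(-129 - 9\right)} + 4834 = \frac{5805 + 405 - 84}{5 \left(-138\right)} + 4834 = \frac{1}{5} \left(- \frac{1}{138}\right) 6126 + 4834 = - \frac{1021}{115} + 4834 = \frac{554889}{115} \approx 4825.1$)
$D + M = - \frac{380689}{100} + \frac{554889}{115} = \frac{2341933}{2300}$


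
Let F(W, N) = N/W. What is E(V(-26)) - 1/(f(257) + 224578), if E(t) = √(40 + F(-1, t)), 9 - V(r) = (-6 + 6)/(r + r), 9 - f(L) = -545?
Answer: -1/225132 + √31 ≈ 5.5678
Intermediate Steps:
f(L) = 554 (f(L) = 9 - 1*(-545) = 9 + 545 = 554)
V(r) = 9 (V(r) = 9 - (-6 + 6)/(r + r) = 9 - 0/(2*r) = 9 - 0*1/(2*r) = 9 - 1*0 = 9 + 0 = 9)
E(t) = √(40 - t) (E(t) = √(40 + t/(-1)) = √(40 + t*(-1)) = √(40 - t))
E(V(-26)) - 1/(f(257) + 224578) = √(40 - 1*9) - 1/(554 + 224578) = √(40 - 9) - 1/225132 = √31 - 1*1/225132 = √31 - 1/225132 = -1/225132 + √31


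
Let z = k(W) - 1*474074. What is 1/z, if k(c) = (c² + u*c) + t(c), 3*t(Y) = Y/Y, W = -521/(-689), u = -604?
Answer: -1424163/675807812846 ≈ -2.1074e-6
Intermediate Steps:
W = 521/689 (W = -521*(-1/689) = 521/689 ≈ 0.75617)
t(Y) = ⅓ (t(Y) = (Y/Y)/3 = (⅓)*1 = ⅓)
k(c) = ⅓ + c² - 604*c (k(c) = (c² - 604*c) + ⅓ = ⅓ + c² - 604*c)
z = -675807812846/1424163 (z = (⅓ + (521/689)² - 604*521/689) - 1*474074 = (⅓ + 271441/474721 - 314684/689) - 474074 = -649162784/1424163 - 474074 = -675807812846/1424163 ≈ -4.7453e+5)
1/z = 1/(-675807812846/1424163) = -1424163/675807812846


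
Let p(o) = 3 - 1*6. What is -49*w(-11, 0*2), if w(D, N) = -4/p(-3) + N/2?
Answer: -196/3 ≈ -65.333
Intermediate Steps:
p(o) = -3 (p(o) = 3 - 6 = -3)
w(D, N) = 4/3 + N/2 (w(D, N) = -4/(-3) + N/2 = -4*(-⅓) + N*(½) = 4/3 + N/2)
-49*w(-11, 0*2) = -49*(4/3 + (0*2)/2) = -49*(4/3 + (½)*0) = -49*(4/3 + 0) = -49*4/3 = -196/3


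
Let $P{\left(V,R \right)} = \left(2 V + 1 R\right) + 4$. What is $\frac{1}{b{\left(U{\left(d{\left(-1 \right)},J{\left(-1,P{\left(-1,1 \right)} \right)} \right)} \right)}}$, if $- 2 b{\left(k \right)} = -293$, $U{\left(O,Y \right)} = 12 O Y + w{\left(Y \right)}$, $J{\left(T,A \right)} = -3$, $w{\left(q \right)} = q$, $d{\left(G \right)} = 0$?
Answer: $\frac{2}{293} \approx 0.0068259$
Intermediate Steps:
$P{\left(V,R \right)} = 4 + R + 2 V$ ($P{\left(V,R \right)} = \left(2 V + R\right) + 4 = \left(R + 2 V\right) + 4 = 4 + R + 2 V$)
$U{\left(O,Y \right)} = Y + 12 O Y$ ($U{\left(O,Y \right)} = 12 O Y + Y = Y + 12 O Y$)
$b{\left(k \right)} = \frac{293}{2}$ ($b{\left(k \right)} = \left(- \frac{1}{2}\right) \left(-293\right) = \frac{293}{2}$)
$\frac{1}{b{\left(U{\left(d{\left(-1 \right)},J{\left(-1,P{\left(-1,1 \right)} \right)} \right)} \right)}} = \frac{1}{\frac{293}{2}} = \frac{2}{293}$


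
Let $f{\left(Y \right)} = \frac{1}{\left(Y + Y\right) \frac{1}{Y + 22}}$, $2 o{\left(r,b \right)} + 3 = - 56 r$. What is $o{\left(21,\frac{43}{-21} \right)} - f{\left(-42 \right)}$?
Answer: $- \frac{24769}{42} \approx -589.74$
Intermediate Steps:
$o{\left(r,b \right)} = - \frac{3}{2} - 28 r$ ($o{\left(r,b \right)} = - \frac{3}{2} + \frac{\left(-56\right) r}{2} = - \frac{3}{2} - 28 r$)
$f{\left(Y \right)} = \frac{22 + Y}{2 Y}$ ($f{\left(Y \right)} = \frac{1}{2 Y \frac{1}{22 + Y}} = \frac{22 + Y}{2 Y}$)
$o{\left(21,\frac{43}{-21} \right)} - f{\left(-42 \right)} = \left(- \frac{3}{2} - 588\right) - \frac{22 - 42}{2 \left(-42\right)} = \left(- \frac{3}{2} - 588\right) - \frac{1}{2} \left(- \frac{1}{42}\right) \left(-20\right) = - \frac{1179}{2} - \frac{5}{21} = - \frac{24769}{42}$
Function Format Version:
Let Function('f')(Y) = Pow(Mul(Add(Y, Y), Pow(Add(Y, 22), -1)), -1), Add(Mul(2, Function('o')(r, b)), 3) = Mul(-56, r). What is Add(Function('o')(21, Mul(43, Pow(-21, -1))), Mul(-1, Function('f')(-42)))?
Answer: Rational(-24769, 42) ≈ -589.74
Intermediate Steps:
Function('o')(r, b) = Add(Rational(-3, 2), Mul(-28, r)) (Function('o')(r, b) = Add(Rational(-3, 2), Mul(Rational(1, 2), Mul(-56, r))) = Add(Rational(-3, 2), Mul(-28, r)))
Function('f')(Y) = Mul(Rational(1, 2), Pow(Y, -1), Add(22, Y)) (Function('f')(Y) = Pow(Mul(Mul(2, Y), Pow(Add(22, Y), -1)), -1) = Pow(Mul(2, Y, Pow(Add(22, Y), -1)), -1) = Mul(Rational(1, 2), Pow(Y, -1), Add(22, Y)))
Add(Function('o')(21, Mul(43, Pow(-21, -1))), Mul(-1, Function('f')(-42))) = Add(Add(Rational(-3, 2), Mul(-28, 21)), Mul(-1, Mul(Rational(1, 2), Pow(-42, -1), Add(22, -42)))) = Add(Add(Rational(-3, 2), -588), Mul(-1, Mul(Rational(1, 2), Rational(-1, 42), -20))) = Add(Rational(-1179, 2), Mul(-1, Rational(5, 21))) = Add(Rational(-1179, 2), Rational(-5, 21)) = Rational(-24769, 42)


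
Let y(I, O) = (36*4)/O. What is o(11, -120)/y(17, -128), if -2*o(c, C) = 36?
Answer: 16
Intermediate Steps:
o(c, C) = -18 (o(c, C) = -½*36 = -18)
y(I, O) = 144/O
o(11, -120)/y(17, -128) = -18/(144/(-128)) = -18/(144*(-1/128)) = -18/(-9/8) = -18*(-8/9) = 16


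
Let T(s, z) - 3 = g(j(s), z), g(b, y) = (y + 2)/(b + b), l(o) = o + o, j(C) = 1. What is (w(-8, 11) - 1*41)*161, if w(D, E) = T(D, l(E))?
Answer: -4186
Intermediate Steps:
l(o) = 2*o
g(b, y) = (2 + y)/(2*b) (g(b, y) = (2 + y)/((2*b)) = (2 + y)*(1/(2*b)) = (2 + y)/(2*b))
T(s, z) = 4 + z/2 (T(s, z) = 3 + (1/2)*(2 + z)/1 = 3 + (1/2)*1*(2 + z) = 3 + (1 + z/2) = 4 + z/2)
w(D, E) = 4 + E (w(D, E) = 4 + (2*E)/2 = 4 + E)
(w(-8, 11) - 1*41)*161 = ((4 + 11) - 1*41)*161 = (15 - 41)*161 = -26*161 = -4186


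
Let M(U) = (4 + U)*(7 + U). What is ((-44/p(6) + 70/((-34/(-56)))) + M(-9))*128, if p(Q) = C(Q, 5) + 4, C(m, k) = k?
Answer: 2358016/153 ≈ 15412.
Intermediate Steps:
p(Q) = 9 (p(Q) = 5 + 4 = 9)
((-44/p(6) + 70/((-34/(-56)))) + M(-9))*128 = ((-44/9 + 70/((-34/(-56)))) + (28 + (-9)² + 11*(-9)))*128 = ((-44*⅑ + 70/((-34*(-1/56)))) + (28 + 81 - 99))*128 = ((-44/9 + 70/(17/28)) + 10)*128 = ((-44/9 + 70*(28/17)) + 10)*128 = ((-44/9 + 1960/17) + 10)*128 = (16892/153 + 10)*128 = (18422/153)*128 = 2358016/153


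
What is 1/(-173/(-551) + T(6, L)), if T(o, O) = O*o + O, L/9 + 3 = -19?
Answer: -551/763513 ≈ -0.00072166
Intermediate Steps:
L = -198 (L = -27 + 9*(-19) = -27 - 171 = -198)
T(o, O) = O + O*o
1/(-173/(-551) + T(6, L)) = 1/(-173/(-551) - 198*(1 + 6)) = 1/(-173*(-1/551) - 198*7) = 1/(173/551 - 1386) = 1/(-763513/551) = -551/763513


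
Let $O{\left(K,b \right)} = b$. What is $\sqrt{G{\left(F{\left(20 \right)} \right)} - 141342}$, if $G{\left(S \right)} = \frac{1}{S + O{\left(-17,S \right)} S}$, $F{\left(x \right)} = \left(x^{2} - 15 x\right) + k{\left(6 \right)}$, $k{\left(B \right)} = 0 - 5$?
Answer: $\frac{i \sqrt{734752252230}}{2280} \approx 375.95 i$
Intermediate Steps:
$k{\left(B \right)} = -5$
$F{\left(x \right)} = -5 + x^{2} - 15 x$ ($F{\left(x \right)} = \left(x^{2} - 15 x\right) - 5 = -5 + x^{2} - 15 x$)
$G{\left(S \right)} = \frac{1}{S + S^{2}}$ ($G{\left(S \right)} = \frac{1}{S + S S} = \frac{1}{S + S^{2}}$)
$\sqrt{G{\left(F{\left(20 \right)} \right)} - 141342} = \sqrt{\frac{1}{\left(-5 + 20^{2} - 300\right) \left(1 - \left(305 - 400\right)\right)} - 141342} = \sqrt{\frac{1}{\left(-5 + 400 - 300\right) \left(1 - -95\right)} - 141342} = \sqrt{\frac{1}{95 \left(1 + 95\right)} - 141342} = \sqrt{\frac{1}{95 \cdot 96} - 141342} = \sqrt{\frac{1}{95} \cdot \frac{1}{96} - 141342} = \sqrt{\frac{1}{9120} - 141342} = \sqrt{- \frac{1289039039}{9120}} = \frac{i \sqrt{734752252230}}{2280}$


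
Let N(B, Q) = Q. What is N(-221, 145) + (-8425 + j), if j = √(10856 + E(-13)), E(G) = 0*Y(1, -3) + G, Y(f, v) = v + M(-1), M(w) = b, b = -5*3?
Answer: -8280 + √10843 ≈ -8175.9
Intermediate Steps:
b = -15
M(w) = -15
Y(f, v) = -15 + v (Y(f, v) = v - 15 = -15 + v)
E(G) = G (E(G) = 0*(-15 - 3) + G = 0*(-18) + G = 0 + G = G)
j = √10843 (j = √(10856 - 13) = √10843 ≈ 104.13)
N(-221, 145) + (-8425 + j) = 145 + (-8425 + √10843) = -8280 + √10843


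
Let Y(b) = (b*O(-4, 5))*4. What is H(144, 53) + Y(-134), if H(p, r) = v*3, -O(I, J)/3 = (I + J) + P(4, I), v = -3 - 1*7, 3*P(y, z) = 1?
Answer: 2114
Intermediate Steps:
P(y, z) = 1/3 (P(y, z) = (1/3)*1 = 1/3)
v = -10 (v = -3 - 7 = -10)
O(I, J) = -1 - 3*I - 3*J (O(I, J) = -3*((I + J) + 1/3) = -3*(1/3 + I + J) = -1 - 3*I - 3*J)
H(p, r) = -30 (H(p, r) = -10*3 = -30)
Y(b) = -16*b (Y(b) = (b*(-1 - 3*(-4) - 3*5))*4 = (b*(-1 + 12 - 15))*4 = (b*(-4))*4 = -4*b*4 = -16*b)
H(144, 53) + Y(-134) = -30 - 16*(-134) = -30 + 2144 = 2114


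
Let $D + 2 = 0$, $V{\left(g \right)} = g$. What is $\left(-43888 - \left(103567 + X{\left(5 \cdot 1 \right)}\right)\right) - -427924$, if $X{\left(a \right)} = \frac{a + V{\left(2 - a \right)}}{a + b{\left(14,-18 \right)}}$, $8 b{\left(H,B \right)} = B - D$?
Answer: $\frac{841405}{3} \approx 2.8047 \cdot 10^{5}$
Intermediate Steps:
$D = -2$ ($D = -2 + 0 = -2$)
$b{\left(H,B \right)} = \frac{1}{4} + \frac{B}{8}$ ($b{\left(H,B \right)} = \frac{B - -2}{8} = \frac{B + 2}{8} = \frac{2 + B}{8} = \frac{1}{4} + \frac{B}{8}$)
$X{\left(a \right)} = \frac{2}{-2 + a}$ ($X{\left(a \right)} = \frac{a - \left(-2 + a\right)}{a + \left(\frac{1}{4} + \frac{1}{8} \left(-18\right)\right)} = \frac{2}{a + \left(\frac{1}{4} - \frac{9}{4}\right)} = \frac{2}{a - 2} = \frac{2}{-2 + a}$)
$\left(-43888 - \left(103567 + X{\left(5 \cdot 1 \right)}\right)\right) - -427924 = \left(-43888 - \left(103567 + \frac{2}{-2 + 5 \cdot 1}\right)\right) - -427924 = \left(-43888 - \left(103567 + \frac{2}{-2 + 5}\right)\right) + 427924 = \left(-43888 - \left(103567 + \frac{2}{3}\right)\right) + 427924 = \left(-43888 - \frac{310703}{3}\right) + 427924 = - \frac{442367}{3} + 427924 = \frac{841405}{3}$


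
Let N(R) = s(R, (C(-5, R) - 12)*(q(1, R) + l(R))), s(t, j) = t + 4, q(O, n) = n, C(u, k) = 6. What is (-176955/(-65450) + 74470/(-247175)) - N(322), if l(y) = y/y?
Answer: -8376054451/25884166 ≈ -323.60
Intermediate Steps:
l(y) = 1
s(t, j) = 4 + t
N(R) = 4 + R
(-176955/(-65450) + 74470/(-247175)) - N(322) = (-176955/(-65450) + 74470/(-247175)) - (4 + 322) = (-176955*(-1/65450) + 74470*(-1/247175)) - 1*326 = (35391/13090 - 14894/49435) - 326 = 62183665/25884166 - 326 = -8376054451/25884166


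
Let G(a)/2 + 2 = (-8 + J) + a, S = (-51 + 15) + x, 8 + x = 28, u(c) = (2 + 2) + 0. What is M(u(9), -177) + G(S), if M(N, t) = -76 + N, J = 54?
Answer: -16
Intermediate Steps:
u(c) = 4 (u(c) = 4 + 0 = 4)
x = 20 (x = -8 + 28 = 20)
S = -16 (S = (-51 + 15) + 20 = -36 + 20 = -16)
G(a) = 88 + 2*a (G(a) = -4 + 2*((-8 + 54) + a) = -4 + 2*(46 + a) = -4 + (92 + 2*a) = 88 + 2*a)
M(u(9), -177) + G(S) = (-76 + 4) + (88 + 2*(-16)) = -72 + (88 - 32) = -72 + 56 = -16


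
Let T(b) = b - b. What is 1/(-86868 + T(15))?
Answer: -1/86868 ≈ -1.1512e-5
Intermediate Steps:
T(b) = 0
1/(-86868 + T(15)) = 1/(-86868 + 0) = 1/(-86868) = -1/86868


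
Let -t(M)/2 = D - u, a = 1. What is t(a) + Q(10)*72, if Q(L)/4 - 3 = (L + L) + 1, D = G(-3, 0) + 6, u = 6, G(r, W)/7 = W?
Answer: 6912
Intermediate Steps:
G(r, W) = 7*W
D = 6 (D = 7*0 + 6 = 0 + 6 = 6)
Q(L) = 16 + 8*L (Q(L) = 12 + 4*((L + L) + 1) = 12 + 4*(2*L + 1) = 12 + 4*(1 + 2*L) = 12 + (4 + 8*L) = 16 + 8*L)
t(M) = 0 (t(M) = -2*(6 - 1*6) = -2*(6 - 6) = -2*0 = 0)
t(a) + Q(10)*72 = 0 + (16 + 8*10)*72 = 0 + (16 + 80)*72 = 0 + 96*72 = 0 + 6912 = 6912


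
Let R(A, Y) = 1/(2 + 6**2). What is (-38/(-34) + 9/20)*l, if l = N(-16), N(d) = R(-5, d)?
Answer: 533/12920 ≈ 0.041254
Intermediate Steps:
R(A, Y) = 1/38 (R(A, Y) = 1/(2 + 36) = 1/38)
N(d) = 1/38
l = 1/38 ≈ 0.026316
(-38/(-34) + 9/20)*l = (-38/(-34) + 9/20)*(1/38) = (-38*(-1/34) + 9*(1/20))*(1/38) = (19/17 + 9/20)*(1/38) = (533/340)*(1/38) = 533/12920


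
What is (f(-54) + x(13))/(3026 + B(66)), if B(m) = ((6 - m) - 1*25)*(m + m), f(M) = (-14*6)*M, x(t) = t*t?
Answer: -4705/8194 ≈ -0.57420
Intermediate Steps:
x(t) = t²
f(M) = -84*M
B(m) = 2*m*(-19 - m) (B(m) = ((6 - m) - 25)*(2*m) = (-19 - m)*(2*m) = 2*m*(-19 - m))
(f(-54) + x(13))/(3026 + B(66)) = (-84*(-54) + 13²)/(3026 - 2*66*(19 + 66)) = (4536 + 169)/(3026 - 2*66*85) = 4705/(3026 - 11220) = 4705/(-8194) = 4705*(-1/8194) = -4705/8194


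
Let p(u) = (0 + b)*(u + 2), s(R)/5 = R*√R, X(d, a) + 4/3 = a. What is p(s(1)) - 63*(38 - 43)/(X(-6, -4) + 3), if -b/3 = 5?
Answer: -240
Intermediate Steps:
b = -15 (b = -3*5 = -15)
X(d, a) = -4/3 + a
s(R) = 5*R^(3/2) (s(R) = 5*(R*√R) = 5*R^(3/2))
p(u) = -30 - 15*u (p(u) = (0 - 15)*(u + 2) = -15*(2 + u) = -30 - 15*u)
p(s(1)) - 63*(38 - 43)/(X(-6, -4) + 3) = (-30 - 75*1^(3/2)) - 63*(38 - 43)/((-4/3 - 4) + 3) = (-30 - 75) - (-315)/(-16/3 + 3) = (-30 - 15*5) - (-315)/(-7/3) = (-30 - 75) - (-315)*(-3)/7 = -105 - 63*15/7 = -105 - 135 = -240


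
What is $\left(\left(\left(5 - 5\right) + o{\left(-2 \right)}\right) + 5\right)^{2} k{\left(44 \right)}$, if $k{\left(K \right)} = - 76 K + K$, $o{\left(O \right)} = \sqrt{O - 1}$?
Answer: $-72600 - 33000 i \sqrt{3} \approx -72600.0 - 57158.0 i$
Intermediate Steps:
$o{\left(O \right)} = \sqrt{-1 + O}$
$k{\left(K \right)} = - 75 K$
$\left(\left(\left(5 - 5\right) + o{\left(-2 \right)}\right) + 5\right)^{2} k{\left(44 \right)} = \left(\left(\left(5 - 5\right) + \sqrt{-1 - 2}\right) + 5\right)^{2} \left(\left(-75\right) 44\right) = \left(\left(0 + \sqrt{-3}\right) + 5\right)^{2} \left(-3300\right) = \left(\left(0 + i \sqrt{3}\right) + 5\right)^{2} \left(-3300\right) = \left(i \sqrt{3} + 5\right)^{2} \left(-3300\right) = \left(5 + i \sqrt{3}\right)^{2} \left(-3300\right) = - 3300 \left(5 + i \sqrt{3}\right)^{2}$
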